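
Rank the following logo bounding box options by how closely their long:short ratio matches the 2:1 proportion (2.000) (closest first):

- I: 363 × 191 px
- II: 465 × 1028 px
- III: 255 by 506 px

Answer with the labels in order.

Ratios: I = 363 / 191 ≈ 1.901; II = 1028 / 465 ≈ 2.211; III = 506 / 255 ≈ 1.984.
|Δ from 2.000|: I 0.099; II 0.211; III 0.016.

III, I, II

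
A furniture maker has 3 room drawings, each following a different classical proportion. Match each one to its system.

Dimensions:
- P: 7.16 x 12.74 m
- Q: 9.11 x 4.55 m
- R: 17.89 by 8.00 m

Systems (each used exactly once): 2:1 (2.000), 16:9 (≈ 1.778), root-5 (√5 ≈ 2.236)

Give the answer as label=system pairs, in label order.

P=16:9, Q=2:1, R=root-5

P = 12.74/7.16 ≈ 1.779 → 16:9 (1.778)
Q = 9.11/4.55 ≈ 2.002 → 2:1 (2.000)
R = 17.89/8.00 ≈ 2.236 → root-5 (2.236)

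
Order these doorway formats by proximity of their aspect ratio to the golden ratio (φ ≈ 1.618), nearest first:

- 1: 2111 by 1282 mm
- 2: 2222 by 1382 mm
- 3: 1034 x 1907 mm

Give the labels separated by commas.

2, 1, 3

1: 2111/1282 ≈ 1.647 → |1.647 − 1.618| = 0.029
2: 2222/1382 ≈ 1.608 → |1.608 − 1.618| = 0.010
3: 1907/1034 ≈ 1.844 → |1.844 − 1.618| = 0.226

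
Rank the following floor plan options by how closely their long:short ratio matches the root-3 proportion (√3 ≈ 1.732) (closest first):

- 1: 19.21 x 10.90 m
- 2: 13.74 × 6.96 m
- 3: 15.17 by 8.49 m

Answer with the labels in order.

1, 3, 2

Ratios: 1 = 19.21 / 10.90 ≈ 1.762; 2 = 13.74 / 6.96 ≈ 1.974; 3 = 15.17 / 8.49 ≈ 1.787.
|Δ from 1.732|: 1 0.030; 2 0.242; 3 0.055.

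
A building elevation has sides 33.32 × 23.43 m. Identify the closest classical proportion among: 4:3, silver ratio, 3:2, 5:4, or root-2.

root-2

Ratio = 33.32 / 23.43 ≈ 1.422.
Distances: 4:3 1.333 (Δ 0.089); silver ratio 2.414 (Δ 0.992); 3:2 1.500 (Δ 0.078); 5:4 1.250 (Δ 0.172); root-2 1.414 (Δ 0.008).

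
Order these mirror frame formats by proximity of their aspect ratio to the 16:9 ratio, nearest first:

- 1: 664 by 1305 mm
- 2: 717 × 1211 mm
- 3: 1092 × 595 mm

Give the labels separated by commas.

3, 2, 1

Ratios: 1 = 1305 / 664 ≈ 1.965; 2 = 1211 / 717 ≈ 1.689; 3 = 1092 / 595 ≈ 1.835.
|Δ from 1.778|: 1 0.187; 2 0.089; 3 0.057.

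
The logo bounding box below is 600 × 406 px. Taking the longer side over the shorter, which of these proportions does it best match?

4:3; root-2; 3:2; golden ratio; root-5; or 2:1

Ratio = 600 / 406 ≈ 1.478.
Distances: 4:3 1.333 (Δ 0.145); root-2 1.414 (Δ 0.064); 3:2 1.500 (Δ 0.022); golden ratio 1.618 (Δ 0.140); root-5 2.236 (Δ 0.758); 2:1 2.000 (Δ 0.522).

3:2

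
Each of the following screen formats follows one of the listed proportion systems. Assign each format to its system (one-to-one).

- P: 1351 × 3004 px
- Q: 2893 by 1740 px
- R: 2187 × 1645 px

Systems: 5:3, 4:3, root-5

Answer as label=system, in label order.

Ratios: P ≈ 2.224; Q ≈ 1.663; R ≈ 1.329.
Targets: 5:3 ≈ 1.667; 4:3 ≈ 1.333; root-5 ≈ 2.236.

P=root-5, Q=5:3, R=4:3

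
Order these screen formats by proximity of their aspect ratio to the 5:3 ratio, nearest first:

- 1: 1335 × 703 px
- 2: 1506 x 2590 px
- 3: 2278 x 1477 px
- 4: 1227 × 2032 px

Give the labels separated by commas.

Ratios: 1 = 1335 / 703 ≈ 1.899; 2 = 2590 / 1506 ≈ 1.720; 3 = 2278 / 1477 ≈ 1.542; 4 = 2032 / 1227 ≈ 1.656.
|Δ from 1.667|: 1 0.232; 2 0.053; 3 0.125; 4 0.011.

4, 2, 3, 1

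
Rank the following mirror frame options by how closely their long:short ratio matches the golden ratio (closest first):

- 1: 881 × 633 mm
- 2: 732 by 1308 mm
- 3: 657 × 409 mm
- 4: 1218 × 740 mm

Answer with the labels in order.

3, 4, 2, 1

Ratios: 1 = 881 / 633 ≈ 1.392; 2 = 1308 / 732 ≈ 1.787; 3 = 657 / 409 ≈ 1.606; 4 = 1218 / 740 ≈ 1.646.
|Δ from 1.618|: 1 0.226; 2 0.169; 3 0.012; 4 0.028.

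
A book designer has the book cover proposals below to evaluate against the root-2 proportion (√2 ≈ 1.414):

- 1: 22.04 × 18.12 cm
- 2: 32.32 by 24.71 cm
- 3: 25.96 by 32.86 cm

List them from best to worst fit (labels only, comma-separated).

2, 3, 1

1: 22.04/18.12 ≈ 1.216 → |1.216 − 1.414| = 0.198
2: 32.32/24.71 ≈ 1.308 → |1.308 − 1.414| = 0.106
3: 32.86/25.96 ≈ 1.266 → |1.266 − 1.414| = 0.148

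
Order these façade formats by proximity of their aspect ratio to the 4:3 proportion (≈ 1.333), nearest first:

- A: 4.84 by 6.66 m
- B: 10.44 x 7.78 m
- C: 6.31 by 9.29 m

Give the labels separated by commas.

Ratios: A = 6.66 / 4.84 ≈ 1.376; B = 10.44 / 7.78 ≈ 1.342; C = 9.29 / 6.31 ≈ 1.472.
|Δ from 1.333|: A 0.043; B 0.009; C 0.139.

B, A, C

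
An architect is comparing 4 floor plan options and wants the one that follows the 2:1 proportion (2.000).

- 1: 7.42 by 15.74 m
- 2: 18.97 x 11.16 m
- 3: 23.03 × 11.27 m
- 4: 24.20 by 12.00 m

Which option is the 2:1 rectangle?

Ratios (long/short): 1 ≈ 2.121; 2 ≈ 1.700; 3 ≈ 2.043; 4 ≈ 2.017.
2:1 ≈ 2.000; option 4 is nearest (Δ 0.017).

4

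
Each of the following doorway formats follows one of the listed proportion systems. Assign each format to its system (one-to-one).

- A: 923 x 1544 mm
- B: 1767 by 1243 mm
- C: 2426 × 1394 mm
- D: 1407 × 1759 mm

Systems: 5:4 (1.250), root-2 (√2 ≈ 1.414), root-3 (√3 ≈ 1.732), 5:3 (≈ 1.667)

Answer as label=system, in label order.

A = 1544/923 ≈ 1.673 → 5:3 (1.667)
B = 1767/1243 ≈ 1.422 → root-2 (1.414)
C = 2426/1394 ≈ 1.740 → root-3 (1.732)
D = 1759/1407 ≈ 1.250 → 5:4 (1.250)

A=5:3, B=root-2, C=root-3, D=5:4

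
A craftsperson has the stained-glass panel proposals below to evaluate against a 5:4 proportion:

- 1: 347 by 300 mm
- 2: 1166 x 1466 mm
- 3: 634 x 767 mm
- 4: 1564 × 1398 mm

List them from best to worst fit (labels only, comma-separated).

2, 3, 1, 4

Ratios: 1 = 347 / 300 ≈ 1.157; 2 = 1466 / 1166 ≈ 1.257; 3 = 767 / 634 ≈ 1.210; 4 = 1564 / 1398 ≈ 1.119.
|Δ from 1.250|: 1 0.093; 2 0.007; 3 0.040; 4 0.131.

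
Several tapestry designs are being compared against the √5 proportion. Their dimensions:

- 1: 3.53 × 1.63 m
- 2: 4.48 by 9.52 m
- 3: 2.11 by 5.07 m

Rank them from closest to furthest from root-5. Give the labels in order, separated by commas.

1, 2, 3

Ratios: 1 = 3.53 / 1.63 ≈ 2.166; 2 = 9.52 / 4.48 ≈ 2.125; 3 = 5.07 / 2.11 ≈ 2.403.
|Δ from 2.236|: 1 0.070; 2 0.111; 3 0.167.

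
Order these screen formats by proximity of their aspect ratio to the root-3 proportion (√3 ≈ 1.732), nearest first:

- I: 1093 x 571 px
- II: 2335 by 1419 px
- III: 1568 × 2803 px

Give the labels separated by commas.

I: 1093/571 ≈ 1.914 → |1.914 − 1.732| = 0.182
II: 2335/1419 ≈ 1.646 → |1.646 − 1.732| = 0.086
III: 2803/1568 ≈ 1.788 → |1.788 − 1.732| = 0.056

III, II, I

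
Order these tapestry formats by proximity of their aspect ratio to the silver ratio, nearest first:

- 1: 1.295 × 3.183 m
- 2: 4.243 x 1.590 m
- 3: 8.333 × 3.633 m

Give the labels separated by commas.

1, 3, 2

Ratios: 1 = 3.183 / 1.295 ≈ 2.458; 2 = 4.243 / 1.590 ≈ 2.669; 3 = 8.333 / 3.633 ≈ 2.294.
|Δ from 2.414|: 1 0.044; 2 0.255; 3 0.120.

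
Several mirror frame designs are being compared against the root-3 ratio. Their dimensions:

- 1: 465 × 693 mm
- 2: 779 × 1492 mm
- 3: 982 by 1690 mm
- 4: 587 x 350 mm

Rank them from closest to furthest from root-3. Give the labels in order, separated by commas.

3, 4, 2, 1

1: 693/465 ≈ 1.490 → |1.490 − 1.732| = 0.242
2: 1492/779 ≈ 1.915 → |1.915 − 1.732| = 0.183
3: 1690/982 ≈ 1.721 → |1.721 − 1.732| = 0.011
4: 587/350 ≈ 1.677 → |1.677 − 1.732| = 0.055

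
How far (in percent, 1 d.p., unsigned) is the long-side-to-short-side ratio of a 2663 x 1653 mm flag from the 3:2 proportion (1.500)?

7.4%

Ratio = 2663 / 1653 ≈ 1.6110.
Ideal 3:2 = 1.5000. |1.6110 − 1.5000| / 1.5000 ≈ 7.40% → 7.4%.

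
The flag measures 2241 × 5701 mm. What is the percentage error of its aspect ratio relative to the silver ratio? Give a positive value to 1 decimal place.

Ratio = 5701 / 2241 ≈ 2.5440.
Ideal silver ratio ≈ 2.4142. |2.5440 − 2.4142| / 2.4142 ≈ 5.38% → 5.4%.

5.4%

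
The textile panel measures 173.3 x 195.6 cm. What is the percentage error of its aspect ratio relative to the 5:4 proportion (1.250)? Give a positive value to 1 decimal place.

9.7%

Ratio = 195.6 / 173.3 ≈ 1.1287.
Ideal 5:4 = 1.2500. |1.1287 − 1.2500| / 1.2500 ≈ 9.70% → 9.7%.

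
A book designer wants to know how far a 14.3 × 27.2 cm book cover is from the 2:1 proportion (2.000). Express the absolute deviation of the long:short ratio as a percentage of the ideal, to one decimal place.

4.9%

Ratio = 27.2 / 14.3 ≈ 1.9021.
Ideal 2:1 = 2.0000. |1.9021 − 2.0000| / 2.0000 ≈ 4.90% → 4.9%.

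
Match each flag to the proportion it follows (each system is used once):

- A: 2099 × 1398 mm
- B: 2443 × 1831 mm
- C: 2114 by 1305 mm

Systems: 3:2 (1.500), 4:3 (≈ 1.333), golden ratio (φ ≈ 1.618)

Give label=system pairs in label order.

A = 2099/1398 ≈ 1.501 → 3:2 (1.500)
B = 2443/1831 ≈ 1.334 → 4:3 (1.333)
C = 2114/1305 ≈ 1.620 → golden ratio (1.618)

A=3:2, B=4:3, C=golden ratio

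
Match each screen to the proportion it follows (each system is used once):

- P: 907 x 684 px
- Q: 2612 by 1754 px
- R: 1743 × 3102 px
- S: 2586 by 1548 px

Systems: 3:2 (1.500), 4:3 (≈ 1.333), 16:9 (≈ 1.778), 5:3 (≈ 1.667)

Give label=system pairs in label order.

P=4:3, Q=3:2, R=16:9, S=5:3

Ratios: P ≈ 1.326; Q ≈ 1.489; R ≈ 1.780; S ≈ 1.671.
Targets: 3:2 ≈ 1.500; 4:3 ≈ 1.333; 16:9 ≈ 1.778; 5:3 ≈ 1.667.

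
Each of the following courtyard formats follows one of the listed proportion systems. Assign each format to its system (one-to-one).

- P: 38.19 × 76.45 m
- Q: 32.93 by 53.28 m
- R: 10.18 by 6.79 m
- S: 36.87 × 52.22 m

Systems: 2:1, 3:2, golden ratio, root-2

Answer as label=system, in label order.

Ratios: P ≈ 2.002; Q ≈ 1.618; R ≈ 1.499; S ≈ 1.416.
Targets: 2:1 ≈ 2.000; 3:2 ≈ 1.500; golden ratio ≈ 1.618; root-2 ≈ 1.414.

P=2:1, Q=golden ratio, R=3:2, S=root-2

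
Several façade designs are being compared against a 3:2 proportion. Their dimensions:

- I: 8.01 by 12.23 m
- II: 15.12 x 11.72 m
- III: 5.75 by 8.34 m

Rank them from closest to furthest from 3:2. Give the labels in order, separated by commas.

I: 12.23/8.01 ≈ 1.527 → |1.527 − 1.500| = 0.027
II: 15.12/11.72 ≈ 1.290 → |1.290 − 1.500| = 0.210
III: 8.34/5.75 ≈ 1.450 → |1.450 − 1.500| = 0.050

I, III, II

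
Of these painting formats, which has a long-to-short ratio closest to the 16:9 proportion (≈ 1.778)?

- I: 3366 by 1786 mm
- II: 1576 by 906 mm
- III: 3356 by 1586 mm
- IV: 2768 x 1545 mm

Ratios (long/short): I ≈ 1.885; II ≈ 1.740; III ≈ 2.116; IV ≈ 1.792.
16:9 ≈ 1.778; option IV is nearest (Δ 0.014).

IV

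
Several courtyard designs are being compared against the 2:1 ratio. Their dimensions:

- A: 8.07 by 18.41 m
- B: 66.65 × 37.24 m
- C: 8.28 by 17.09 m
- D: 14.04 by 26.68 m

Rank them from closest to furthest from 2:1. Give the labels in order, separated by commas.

A: 18.41/8.07 ≈ 2.281 → |2.281 − 2.000| = 0.281
B: 66.65/37.24 ≈ 1.790 → |1.790 − 2.000| = 0.210
C: 17.09/8.28 ≈ 2.064 → |2.064 − 2.000| = 0.064
D: 26.68/14.04 ≈ 1.900 → |1.900 − 2.000| = 0.100

C, D, B, A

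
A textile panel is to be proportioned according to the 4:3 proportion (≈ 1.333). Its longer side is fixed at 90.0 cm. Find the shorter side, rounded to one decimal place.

4:3 ≈ 1.33333.
Shorter side = 90.0 ÷ 1.33333 ≈ 67.500 → 67.5 cm.

67.5 cm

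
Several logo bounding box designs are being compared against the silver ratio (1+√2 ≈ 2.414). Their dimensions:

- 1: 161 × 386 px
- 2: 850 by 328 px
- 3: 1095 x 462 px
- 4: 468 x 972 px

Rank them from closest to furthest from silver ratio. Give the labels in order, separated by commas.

1, 3, 2, 4

1: 386/161 ≈ 2.398 → |2.398 − 2.414| = 0.016
2: 850/328 ≈ 2.591 → |2.591 − 2.414| = 0.177
3: 1095/462 ≈ 2.370 → |2.370 − 2.414| = 0.044
4: 972/468 ≈ 2.077 → |2.077 − 2.414| = 0.337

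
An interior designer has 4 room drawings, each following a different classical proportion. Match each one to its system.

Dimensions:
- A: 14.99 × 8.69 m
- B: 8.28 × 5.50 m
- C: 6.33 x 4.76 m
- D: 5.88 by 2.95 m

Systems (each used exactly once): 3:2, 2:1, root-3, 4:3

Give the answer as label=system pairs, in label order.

Ratios: A ≈ 1.725; B ≈ 1.505; C ≈ 1.330; D ≈ 1.993.
Targets: 3:2 ≈ 1.500; 2:1 ≈ 2.000; root-3 ≈ 1.732; 4:3 ≈ 1.333.

A=root-3, B=3:2, C=4:3, D=2:1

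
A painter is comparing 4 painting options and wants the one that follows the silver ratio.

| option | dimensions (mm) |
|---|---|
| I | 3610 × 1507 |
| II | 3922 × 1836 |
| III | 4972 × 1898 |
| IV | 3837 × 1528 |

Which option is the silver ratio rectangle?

Ratios (long/short): I ≈ 2.395; II ≈ 2.136; III ≈ 2.620; IV ≈ 2.511.
silver ratio ≈ 2.414; option I is nearest (Δ 0.019).

I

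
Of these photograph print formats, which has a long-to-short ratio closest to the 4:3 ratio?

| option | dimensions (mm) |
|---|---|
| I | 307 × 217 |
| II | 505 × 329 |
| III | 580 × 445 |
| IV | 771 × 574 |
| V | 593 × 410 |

Ratios (long/short): I ≈ 1.415; II ≈ 1.535; III ≈ 1.303; IV ≈ 1.343; V ≈ 1.446.
4:3 ≈ 1.333; option IV is nearest (Δ 0.010).

IV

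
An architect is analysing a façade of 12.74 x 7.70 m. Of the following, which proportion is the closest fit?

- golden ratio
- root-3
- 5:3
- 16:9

5:3

12.74/7.70 ≈ 1.655. Nearest candidates are 5:3 (1.667, off by 0.012) and golden ratio (1.618, off by 0.037).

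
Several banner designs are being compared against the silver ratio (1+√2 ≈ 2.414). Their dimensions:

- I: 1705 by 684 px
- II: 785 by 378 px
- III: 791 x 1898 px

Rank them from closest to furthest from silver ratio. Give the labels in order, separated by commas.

III, I, II

Ratios: I = 1705 / 684 ≈ 2.493; II = 785 / 378 ≈ 2.077; III = 1898 / 791 ≈ 2.399.
|Δ from 2.414|: I 0.079; II 0.337; III 0.015.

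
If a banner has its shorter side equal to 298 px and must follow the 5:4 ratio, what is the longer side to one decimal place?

372.5 px

5:4 = 1.25000.
Longer side = 298 × 1.25000 ≈ 372.500 → 372.5 px.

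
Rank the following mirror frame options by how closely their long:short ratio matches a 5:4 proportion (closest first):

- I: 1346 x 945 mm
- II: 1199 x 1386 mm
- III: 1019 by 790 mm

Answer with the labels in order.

Ratios: I = 1346 / 945 ≈ 1.424; II = 1386 / 1199 ≈ 1.156; III = 1019 / 790 ≈ 1.290.
|Δ from 1.250|: I 0.174; II 0.094; III 0.040.

III, II, I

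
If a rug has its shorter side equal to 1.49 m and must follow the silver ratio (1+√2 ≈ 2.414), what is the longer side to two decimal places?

silver ratio ≈ 2.41421.
Longer side = 1.49 × 2.41421 ≈ 3.5972 → 3.60 m.

3.60 m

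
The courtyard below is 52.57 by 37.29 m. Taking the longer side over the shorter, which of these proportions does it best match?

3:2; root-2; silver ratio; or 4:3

root-2

Ratio = 52.57 / 37.29 ≈ 1.410.
Distances: 3:2 1.500 (Δ 0.090); root-2 1.414 (Δ 0.004); silver ratio 2.414 (Δ 1.004); 4:3 1.333 (Δ 0.077).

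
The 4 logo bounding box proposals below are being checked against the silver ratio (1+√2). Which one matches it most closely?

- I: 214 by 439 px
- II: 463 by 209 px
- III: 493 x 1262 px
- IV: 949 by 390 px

IV

Ratios (long/short): I ≈ 2.051; II ≈ 2.215; III ≈ 2.560; IV ≈ 2.433.
silver ratio ≈ 2.414; option IV is nearest (Δ 0.019).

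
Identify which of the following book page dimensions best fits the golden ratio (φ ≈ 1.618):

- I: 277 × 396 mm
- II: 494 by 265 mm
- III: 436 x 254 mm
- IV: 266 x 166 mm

Target golden ratio ≈ 1.618.
I: 1.430 (Δ0.188)  II: 1.864 (Δ0.246)  III: 1.717 (Δ0.099)  IV: 1.602 (Δ0.016)

IV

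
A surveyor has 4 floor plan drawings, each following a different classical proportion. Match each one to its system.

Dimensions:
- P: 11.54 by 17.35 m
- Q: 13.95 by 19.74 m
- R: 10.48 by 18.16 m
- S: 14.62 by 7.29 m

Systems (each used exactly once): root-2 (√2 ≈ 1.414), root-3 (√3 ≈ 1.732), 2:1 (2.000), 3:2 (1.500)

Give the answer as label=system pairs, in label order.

P=3:2, Q=root-2, R=root-3, S=2:1

Ratios: P ≈ 1.503; Q ≈ 1.415; R ≈ 1.733; S ≈ 2.005.
Targets: root-2 ≈ 1.414; root-3 ≈ 1.732; 2:1 ≈ 2.000; 3:2 ≈ 1.500.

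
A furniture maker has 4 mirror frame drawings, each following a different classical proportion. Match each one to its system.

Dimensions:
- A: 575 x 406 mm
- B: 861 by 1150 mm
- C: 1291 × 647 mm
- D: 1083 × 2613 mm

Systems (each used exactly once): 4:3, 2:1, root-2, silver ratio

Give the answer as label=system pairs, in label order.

A=root-2, B=4:3, C=2:1, D=silver ratio

Ratios: A ≈ 1.416; B ≈ 1.336; C ≈ 1.995; D ≈ 2.413.
Targets: 4:3 ≈ 1.333; 2:1 ≈ 2.000; root-2 ≈ 1.414; silver ratio ≈ 2.414.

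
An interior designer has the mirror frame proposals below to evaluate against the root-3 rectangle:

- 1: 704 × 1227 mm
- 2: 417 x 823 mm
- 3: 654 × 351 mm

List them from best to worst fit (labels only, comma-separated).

1, 3, 2

Ratios: 1 = 1227 / 704 ≈ 1.743; 2 = 823 / 417 ≈ 1.974; 3 = 654 / 351 ≈ 1.863.
|Δ from 1.732|: 1 0.011; 2 0.242; 3 0.131.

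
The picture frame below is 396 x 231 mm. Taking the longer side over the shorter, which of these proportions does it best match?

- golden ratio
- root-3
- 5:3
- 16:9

root-3

396/231 ≈ 1.714. Nearest candidates are root-3 (1.732, off by 0.018) and 5:3 (1.667, off by 0.047).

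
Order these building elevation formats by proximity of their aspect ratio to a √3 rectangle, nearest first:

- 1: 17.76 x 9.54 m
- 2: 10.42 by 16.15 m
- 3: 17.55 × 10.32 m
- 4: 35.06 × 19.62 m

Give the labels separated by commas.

3, 4, 1, 2

1: 17.76/9.54 ≈ 1.862 → |1.862 − 1.732| = 0.130
2: 16.15/10.42 ≈ 1.550 → |1.550 − 1.732| = 0.182
3: 17.55/10.32 ≈ 1.701 → |1.701 − 1.732| = 0.031
4: 35.06/19.62 ≈ 1.787 → |1.787 − 1.732| = 0.055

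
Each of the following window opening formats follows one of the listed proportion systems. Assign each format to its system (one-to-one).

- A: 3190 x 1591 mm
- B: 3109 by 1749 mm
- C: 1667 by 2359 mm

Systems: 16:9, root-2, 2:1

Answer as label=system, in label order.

A=2:1, B=16:9, C=root-2

A = 3190/1591 ≈ 2.005 → 2:1 (2.000)
B = 3109/1749 ≈ 1.778 → 16:9 (1.778)
C = 2359/1667 ≈ 1.415 → root-2 (1.414)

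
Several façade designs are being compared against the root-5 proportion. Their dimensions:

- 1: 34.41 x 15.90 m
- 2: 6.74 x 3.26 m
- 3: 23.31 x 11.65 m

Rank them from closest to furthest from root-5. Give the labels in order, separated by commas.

1, 2, 3

Ratios: 1 = 34.41 / 15.90 ≈ 2.164; 2 = 6.74 / 3.26 ≈ 2.067; 3 = 23.31 / 11.65 ≈ 2.001.
|Δ from 2.236|: 1 0.072; 2 0.169; 3 0.235.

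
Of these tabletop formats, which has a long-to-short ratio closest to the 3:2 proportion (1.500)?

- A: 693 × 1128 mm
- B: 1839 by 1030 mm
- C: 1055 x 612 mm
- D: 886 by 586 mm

Ratios (long/short): A ≈ 1.628; B ≈ 1.785; C ≈ 1.724; D ≈ 1.512.
3:2 ≈ 1.500; option D is nearest (Δ 0.012).

D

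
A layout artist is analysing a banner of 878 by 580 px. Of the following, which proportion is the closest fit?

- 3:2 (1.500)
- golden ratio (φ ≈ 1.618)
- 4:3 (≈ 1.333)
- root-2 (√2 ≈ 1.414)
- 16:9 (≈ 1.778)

3:2

878/580 ≈ 1.514. Nearest candidates are 3:2 (1.500, off by 0.014) and root-2 (1.414, off by 0.100).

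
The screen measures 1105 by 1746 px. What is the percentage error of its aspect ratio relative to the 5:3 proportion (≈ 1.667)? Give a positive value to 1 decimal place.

5.2%

Ratio = 1746 / 1105 ≈ 1.5801.
Ideal 5:3 ≈ 1.6667. |1.5801 − 1.6667| / 1.6667 ≈ 5.20% → 5.2%.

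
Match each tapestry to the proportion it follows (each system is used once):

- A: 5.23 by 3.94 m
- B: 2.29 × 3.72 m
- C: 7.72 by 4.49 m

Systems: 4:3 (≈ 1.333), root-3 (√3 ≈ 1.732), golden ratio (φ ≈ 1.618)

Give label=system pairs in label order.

A=4:3, B=golden ratio, C=root-3

A = 5.23/3.94 ≈ 1.327 → 4:3 (1.333)
B = 3.72/2.29 ≈ 1.624 → golden ratio (1.618)
C = 7.72/4.49 ≈ 1.719 → root-3 (1.732)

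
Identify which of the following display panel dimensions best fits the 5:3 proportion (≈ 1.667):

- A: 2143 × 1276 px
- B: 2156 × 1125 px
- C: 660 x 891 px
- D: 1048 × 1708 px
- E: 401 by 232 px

A

Ratios (long/short): A ≈ 1.679; B ≈ 1.916; C ≈ 1.350; D ≈ 1.630; E ≈ 1.728.
5:3 ≈ 1.667; option A is nearest (Δ 0.012).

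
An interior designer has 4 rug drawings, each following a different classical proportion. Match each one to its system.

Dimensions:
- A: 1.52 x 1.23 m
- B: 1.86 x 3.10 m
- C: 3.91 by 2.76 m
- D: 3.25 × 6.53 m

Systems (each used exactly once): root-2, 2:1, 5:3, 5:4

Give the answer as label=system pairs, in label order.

A=5:4, B=5:3, C=root-2, D=2:1

A = 1.52/1.23 ≈ 1.236 → 5:4 (1.250)
B = 3.10/1.86 ≈ 1.667 → 5:3 (1.667)
C = 3.91/2.76 ≈ 1.417 → root-2 (1.414)
D = 6.53/3.25 ≈ 2.009 → 2:1 (2.000)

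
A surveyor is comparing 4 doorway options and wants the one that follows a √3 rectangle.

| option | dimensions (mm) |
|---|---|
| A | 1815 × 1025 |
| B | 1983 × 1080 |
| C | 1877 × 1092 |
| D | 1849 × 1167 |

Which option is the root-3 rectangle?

Ratios (long/short): A ≈ 1.771; B ≈ 1.836; C ≈ 1.719; D ≈ 1.584.
root-3 ≈ 1.732; option C is nearest (Δ 0.013).

C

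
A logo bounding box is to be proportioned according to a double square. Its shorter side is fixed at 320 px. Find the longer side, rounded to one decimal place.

2:1 = 2.00000.
Longer side = 320 × 2.00000 ≈ 640.000 → 640.0 px.

640.0 px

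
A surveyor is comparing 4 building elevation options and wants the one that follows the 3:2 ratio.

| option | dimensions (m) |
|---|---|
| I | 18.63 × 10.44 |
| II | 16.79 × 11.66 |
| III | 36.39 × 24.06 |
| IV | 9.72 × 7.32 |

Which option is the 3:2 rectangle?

III

Target 3:2 ≈ 1.500.
I: 1.784 (Δ0.284)  II: 1.440 (Δ0.060)  III: 1.512 (Δ0.012)  IV: 1.328 (Δ0.172)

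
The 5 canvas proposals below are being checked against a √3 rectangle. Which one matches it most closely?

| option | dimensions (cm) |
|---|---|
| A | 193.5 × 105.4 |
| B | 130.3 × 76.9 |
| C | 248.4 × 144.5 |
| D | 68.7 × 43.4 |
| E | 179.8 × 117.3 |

C

Ratios (long/short): A ≈ 1.836; B ≈ 1.694; C ≈ 1.719; D ≈ 1.583; E ≈ 1.533.
root-3 ≈ 1.732; option C is nearest (Δ 0.013).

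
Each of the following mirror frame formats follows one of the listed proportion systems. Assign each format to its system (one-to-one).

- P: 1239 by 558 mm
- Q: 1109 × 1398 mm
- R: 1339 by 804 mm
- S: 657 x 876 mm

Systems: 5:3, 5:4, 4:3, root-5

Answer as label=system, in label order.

Ratios: P ≈ 2.220; Q ≈ 1.261; R ≈ 1.665; S ≈ 1.333.
Targets: 5:3 ≈ 1.667; 5:4 ≈ 1.250; 4:3 ≈ 1.333; root-5 ≈ 2.236.

P=root-5, Q=5:4, R=5:3, S=4:3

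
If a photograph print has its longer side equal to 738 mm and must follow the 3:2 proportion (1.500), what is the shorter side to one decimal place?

3:2 = 1.50000.
Shorter side = 738 ÷ 1.50000 ≈ 492.000 → 492.0 mm.

492.0 mm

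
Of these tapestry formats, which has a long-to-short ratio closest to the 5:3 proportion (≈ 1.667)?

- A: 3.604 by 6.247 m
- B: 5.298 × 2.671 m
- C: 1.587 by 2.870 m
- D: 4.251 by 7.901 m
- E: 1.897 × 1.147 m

Ratios (long/short): A ≈ 1.733; B ≈ 1.984; C ≈ 1.808; D ≈ 1.859; E ≈ 1.654.
5:3 ≈ 1.667; option E is nearest (Δ 0.013).

E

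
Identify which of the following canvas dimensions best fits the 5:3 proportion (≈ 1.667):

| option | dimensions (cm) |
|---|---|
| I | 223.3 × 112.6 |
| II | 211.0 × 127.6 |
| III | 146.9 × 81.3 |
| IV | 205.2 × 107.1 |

Ratios (long/short): I ≈ 1.983; II ≈ 1.654; III ≈ 1.807; IV ≈ 1.916.
5:3 ≈ 1.667; option II is nearest (Δ 0.013).

II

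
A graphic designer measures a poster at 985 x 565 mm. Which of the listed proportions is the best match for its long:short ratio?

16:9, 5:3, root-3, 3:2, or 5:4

985/565 ≈ 1.743. Nearest candidates are root-3 (1.732, off by 0.011) and 16:9 (1.778, off by 0.035).

root-3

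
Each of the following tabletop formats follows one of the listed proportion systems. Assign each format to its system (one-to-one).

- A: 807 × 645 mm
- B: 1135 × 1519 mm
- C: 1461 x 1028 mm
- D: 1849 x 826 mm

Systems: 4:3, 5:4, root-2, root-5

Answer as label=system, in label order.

A=5:4, B=4:3, C=root-2, D=root-5

A = 807/645 ≈ 1.251 → 5:4 (1.250)
B = 1519/1135 ≈ 1.338 → 4:3 (1.333)
C = 1461/1028 ≈ 1.421 → root-2 (1.414)
D = 1849/826 ≈ 2.238 → root-5 (2.236)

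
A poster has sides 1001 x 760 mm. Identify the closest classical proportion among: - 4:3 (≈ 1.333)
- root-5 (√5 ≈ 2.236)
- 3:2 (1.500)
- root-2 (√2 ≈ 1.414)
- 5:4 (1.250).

1001/760 ≈ 1.317. Nearest candidates are 4:3 (1.333, off by 0.016) and 5:4 (1.250, off by 0.067).

4:3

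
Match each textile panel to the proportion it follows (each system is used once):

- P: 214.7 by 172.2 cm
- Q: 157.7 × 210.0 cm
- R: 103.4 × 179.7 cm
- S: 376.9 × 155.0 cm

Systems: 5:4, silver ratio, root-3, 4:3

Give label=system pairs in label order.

P = 214.7/172.2 ≈ 1.247 → 5:4 (1.250)
Q = 210.0/157.7 ≈ 1.332 → 4:3 (1.333)
R = 179.7/103.4 ≈ 1.738 → root-3 (1.732)
S = 376.9/155.0 ≈ 2.432 → silver ratio (2.414)

P=5:4, Q=4:3, R=root-3, S=silver ratio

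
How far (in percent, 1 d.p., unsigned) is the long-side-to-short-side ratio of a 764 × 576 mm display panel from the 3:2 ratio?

11.6%

Ratio = 764 / 576 ≈ 1.3264.
Ideal 3:2 = 1.5000. |1.3264 − 1.5000| / 1.5000 ≈ 11.57% → 11.6%.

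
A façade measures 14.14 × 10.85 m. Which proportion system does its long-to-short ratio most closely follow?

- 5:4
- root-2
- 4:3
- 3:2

4:3

14.14/10.85 ≈ 1.303. Nearest candidates are 4:3 (1.333, off by 0.030) and 5:4 (1.250, off by 0.053).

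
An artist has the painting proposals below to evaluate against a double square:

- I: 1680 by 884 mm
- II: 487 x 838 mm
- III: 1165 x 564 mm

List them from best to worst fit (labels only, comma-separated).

I: 1680/884 ≈ 1.900 → |1.900 − 2.000| = 0.100
II: 838/487 ≈ 1.721 → |1.721 − 2.000| = 0.279
III: 1165/564 ≈ 2.066 → |2.066 − 2.000| = 0.066

III, I, II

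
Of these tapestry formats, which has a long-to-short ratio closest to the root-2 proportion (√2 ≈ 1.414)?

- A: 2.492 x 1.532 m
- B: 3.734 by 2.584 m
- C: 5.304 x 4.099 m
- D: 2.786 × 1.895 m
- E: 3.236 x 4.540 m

Ratios (long/short): A ≈ 1.627; B ≈ 1.445; C ≈ 1.294; D ≈ 1.470; E ≈ 1.403.
root-2 ≈ 1.414; option E is nearest (Δ 0.011).

E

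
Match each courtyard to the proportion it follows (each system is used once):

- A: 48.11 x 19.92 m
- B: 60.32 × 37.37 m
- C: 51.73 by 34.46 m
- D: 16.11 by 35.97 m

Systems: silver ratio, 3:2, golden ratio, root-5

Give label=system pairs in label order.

A=silver ratio, B=golden ratio, C=3:2, D=root-5

A = 48.11/19.92 ≈ 2.415 → silver ratio (2.414)
B = 60.32/37.37 ≈ 1.614 → golden ratio (1.618)
C = 51.73/34.46 ≈ 1.501 → 3:2 (1.500)
D = 35.97/16.11 ≈ 2.233 → root-5 (2.236)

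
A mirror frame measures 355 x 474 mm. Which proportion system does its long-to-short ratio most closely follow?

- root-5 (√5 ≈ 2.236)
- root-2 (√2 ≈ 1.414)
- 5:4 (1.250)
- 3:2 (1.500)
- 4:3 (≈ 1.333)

4:3

474/355 ≈ 1.335. Nearest candidates are 4:3 (1.333, off by 0.002) and root-2 (1.414, off by 0.079).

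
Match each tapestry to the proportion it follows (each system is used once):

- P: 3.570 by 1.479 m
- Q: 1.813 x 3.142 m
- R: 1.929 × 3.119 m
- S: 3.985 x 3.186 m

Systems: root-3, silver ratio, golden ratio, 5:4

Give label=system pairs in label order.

P=silver ratio, Q=root-3, R=golden ratio, S=5:4

Ratios: P ≈ 2.414; Q ≈ 1.733; R ≈ 1.617; S ≈ 1.251.
Targets: root-3 ≈ 1.732; silver ratio ≈ 2.414; golden ratio ≈ 1.618; 5:4 ≈ 1.250.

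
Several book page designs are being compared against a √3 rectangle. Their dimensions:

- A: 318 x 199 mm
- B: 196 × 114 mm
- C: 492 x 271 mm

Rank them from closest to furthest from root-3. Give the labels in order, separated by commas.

B, C, A

A: 318/199 ≈ 1.598 → |1.598 − 1.732| = 0.134
B: 196/114 ≈ 1.719 → |1.719 − 1.732| = 0.013
C: 492/271 ≈ 1.815 → |1.815 − 1.732| = 0.083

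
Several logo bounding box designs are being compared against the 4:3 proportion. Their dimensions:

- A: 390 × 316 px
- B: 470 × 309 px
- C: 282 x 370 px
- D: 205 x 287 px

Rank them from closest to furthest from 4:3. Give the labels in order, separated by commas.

A: 390/316 ≈ 1.234 → |1.234 − 1.333| = 0.099
B: 470/309 ≈ 1.521 → |1.521 − 1.333| = 0.188
C: 370/282 ≈ 1.312 → |1.312 − 1.333| = 0.021
D: 287/205 ≈ 1.400 → |1.400 − 1.333| = 0.067

C, D, A, B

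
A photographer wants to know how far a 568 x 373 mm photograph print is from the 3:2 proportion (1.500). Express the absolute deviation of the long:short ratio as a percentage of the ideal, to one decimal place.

Ratio = 568 / 373 ≈ 1.5228.
Ideal 3:2 = 1.5000. |1.5228 − 1.5000| / 1.5000 ≈ 1.52% → 1.5%.

1.5%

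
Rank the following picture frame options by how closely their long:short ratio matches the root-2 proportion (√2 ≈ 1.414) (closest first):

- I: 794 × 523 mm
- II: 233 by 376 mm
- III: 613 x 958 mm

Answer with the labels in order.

I, III, II

Ratios: I = 794 / 523 ≈ 1.518; II = 376 / 233 ≈ 1.614; III = 958 / 613 ≈ 1.563.
|Δ from 1.414|: I 0.104; II 0.200; III 0.149.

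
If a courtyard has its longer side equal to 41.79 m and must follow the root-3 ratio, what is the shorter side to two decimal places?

root-3 ≈ 1.73205.
Shorter side = 41.79 ÷ 1.73205 ≈ 24.1275 → 24.13 m.

24.13 m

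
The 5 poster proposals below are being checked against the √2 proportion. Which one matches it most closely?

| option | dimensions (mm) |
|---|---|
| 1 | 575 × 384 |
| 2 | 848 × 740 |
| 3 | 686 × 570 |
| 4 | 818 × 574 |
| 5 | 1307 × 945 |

4

Target root-2 ≈ 1.414.
1: 1.497 (Δ0.083)  2: 1.146 (Δ0.268)  3: 1.204 (Δ0.210)  4: 1.425 (Δ0.011)  5: 1.383 (Δ0.031)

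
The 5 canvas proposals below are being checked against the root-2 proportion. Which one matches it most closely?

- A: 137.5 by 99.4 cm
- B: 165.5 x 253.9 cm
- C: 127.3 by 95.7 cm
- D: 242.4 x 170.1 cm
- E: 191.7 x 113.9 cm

Target root-2 ≈ 1.414.
A: 1.383 (Δ0.031)  B: 1.534 (Δ0.120)  C: 1.330 (Δ0.084)  D: 1.425 (Δ0.011)  E: 1.683 (Δ0.269)

D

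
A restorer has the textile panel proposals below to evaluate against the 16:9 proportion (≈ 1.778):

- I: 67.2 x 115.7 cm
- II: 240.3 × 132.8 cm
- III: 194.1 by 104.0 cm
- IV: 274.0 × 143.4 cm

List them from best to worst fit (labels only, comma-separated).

II, I, III, IV

Ratios: I = 115.7 / 67.2 ≈ 1.722; II = 240.3 / 132.8 ≈ 1.809; III = 194.1 / 104.0 ≈ 1.866; IV = 274.0 / 143.4 ≈ 1.911.
|Δ from 1.778|: I 0.056; II 0.031; III 0.088; IV 0.133.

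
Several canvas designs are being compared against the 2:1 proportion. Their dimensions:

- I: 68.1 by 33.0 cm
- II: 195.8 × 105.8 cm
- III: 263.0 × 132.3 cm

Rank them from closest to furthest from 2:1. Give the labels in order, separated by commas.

I: 68.1/33.0 ≈ 2.064 → |2.064 − 2.000| = 0.064
II: 195.8/105.8 ≈ 1.851 → |1.851 − 2.000| = 0.149
III: 263.0/132.3 ≈ 1.988 → |1.988 − 2.000| = 0.012

III, I, II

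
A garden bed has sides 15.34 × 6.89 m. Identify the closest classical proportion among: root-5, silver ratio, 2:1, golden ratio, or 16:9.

15.34/6.89 ≈ 2.226. Nearest candidates are root-5 (2.236, off by 0.010) and silver ratio (2.414, off by 0.188).

root-5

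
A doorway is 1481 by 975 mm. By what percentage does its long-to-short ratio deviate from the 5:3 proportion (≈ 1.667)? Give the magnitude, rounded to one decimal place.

Ratio = 1481 / 975 ≈ 1.5190.
Ideal 5:3 ≈ 1.6667. |1.5190 − 1.6667| / 1.6667 ≈ 8.86% → 8.9%.

8.9%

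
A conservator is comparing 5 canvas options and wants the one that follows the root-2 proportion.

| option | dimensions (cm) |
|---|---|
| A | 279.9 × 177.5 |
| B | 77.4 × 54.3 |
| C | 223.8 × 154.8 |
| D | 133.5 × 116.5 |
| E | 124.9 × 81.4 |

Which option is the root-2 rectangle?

Target root-2 ≈ 1.414.
A: 1.577 (Δ0.163)  B: 1.425 (Δ0.011)  C: 1.446 (Δ0.032)  D: 1.146 (Δ0.268)  E: 1.534 (Δ0.120)

B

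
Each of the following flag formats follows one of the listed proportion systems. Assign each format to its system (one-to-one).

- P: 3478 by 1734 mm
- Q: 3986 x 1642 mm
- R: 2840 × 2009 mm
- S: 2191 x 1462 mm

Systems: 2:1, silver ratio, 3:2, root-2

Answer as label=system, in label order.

Ratios: P ≈ 2.006; Q ≈ 2.428; R ≈ 1.414; S ≈ 1.499.
Targets: 2:1 ≈ 2.000; silver ratio ≈ 2.414; 3:2 ≈ 1.500; root-2 ≈ 1.414.

P=2:1, Q=silver ratio, R=root-2, S=3:2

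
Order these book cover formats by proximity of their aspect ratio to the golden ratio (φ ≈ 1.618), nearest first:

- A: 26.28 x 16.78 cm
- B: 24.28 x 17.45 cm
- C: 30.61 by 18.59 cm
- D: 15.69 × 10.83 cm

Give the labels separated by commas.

A: 26.28/16.78 ≈ 1.566 → |1.566 − 1.618| = 0.052
B: 24.28/17.45 ≈ 1.391 → |1.391 − 1.618| = 0.227
C: 30.61/18.59 ≈ 1.647 → |1.647 − 1.618| = 0.029
D: 15.69/10.83 ≈ 1.449 → |1.449 − 1.618| = 0.169

C, A, D, B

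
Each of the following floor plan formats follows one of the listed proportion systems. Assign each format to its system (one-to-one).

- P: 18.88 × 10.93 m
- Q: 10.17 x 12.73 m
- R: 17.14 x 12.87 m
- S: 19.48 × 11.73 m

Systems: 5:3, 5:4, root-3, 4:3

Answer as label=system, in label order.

P=root-3, Q=5:4, R=4:3, S=5:3

Ratios: P ≈ 1.727; Q ≈ 1.252; R ≈ 1.332; S ≈ 1.661.
Targets: 5:3 ≈ 1.667; 5:4 ≈ 1.250; root-3 ≈ 1.732; 4:3 ≈ 1.333.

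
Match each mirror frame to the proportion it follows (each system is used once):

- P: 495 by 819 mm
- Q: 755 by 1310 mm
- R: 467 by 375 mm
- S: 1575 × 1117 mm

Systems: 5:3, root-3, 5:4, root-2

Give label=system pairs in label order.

P=5:3, Q=root-3, R=5:4, S=root-2

Ratios: P ≈ 1.655; Q ≈ 1.735; R ≈ 1.245; S ≈ 1.410.
Targets: 5:3 ≈ 1.667; root-3 ≈ 1.732; 5:4 ≈ 1.250; root-2 ≈ 1.414.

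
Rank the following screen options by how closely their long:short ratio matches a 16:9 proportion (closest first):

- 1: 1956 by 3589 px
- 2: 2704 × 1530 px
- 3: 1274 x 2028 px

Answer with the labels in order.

2, 1, 3

1: 3589/1956 ≈ 1.835 → |1.835 − 1.778| = 0.057
2: 2704/1530 ≈ 1.767 → |1.767 − 1.778| = 0.011
3: 2028/1274 ≈ 1.592 → |1.592 − 1.778| = 0.186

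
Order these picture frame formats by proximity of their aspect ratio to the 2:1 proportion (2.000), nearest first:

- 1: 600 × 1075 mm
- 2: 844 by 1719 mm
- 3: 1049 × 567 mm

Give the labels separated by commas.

Ratios: 1 = 1075 / 600 ≈ 1.792; 2 = 1719 / 844 ≈ 2.037; 3 = 1049 / 567 ≈ 1.850.
|Δ from 2.000|: 1 0.208; 2 0.037; 3 0.150.

2, 3, 1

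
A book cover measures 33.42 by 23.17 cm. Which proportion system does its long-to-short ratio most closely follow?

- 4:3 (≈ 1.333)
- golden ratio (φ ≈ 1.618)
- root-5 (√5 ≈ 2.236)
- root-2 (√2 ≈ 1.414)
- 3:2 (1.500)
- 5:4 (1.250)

33.42/23.17 ≈ 1.442. Nearest candidates are root-2 (1.414, off by 0.028) and 3:2 (1.500, off by 0.058).

root-2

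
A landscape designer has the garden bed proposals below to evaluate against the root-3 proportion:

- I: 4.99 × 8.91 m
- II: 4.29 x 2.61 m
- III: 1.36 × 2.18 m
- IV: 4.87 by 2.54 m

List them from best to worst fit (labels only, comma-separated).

Ratios: I = 8.91 / 4.99 ≈ 1.786; II = 4.29 / 2.61 ≈ 1.644; III = 2.18 / 1.36 ≈ 1.603; IV = 4.87 / 2.54 ≈ 1.917.
|Δ from 1.732|: I 0.054; II 0.088; III 0.129; IV 0.185.

I, II, III, IV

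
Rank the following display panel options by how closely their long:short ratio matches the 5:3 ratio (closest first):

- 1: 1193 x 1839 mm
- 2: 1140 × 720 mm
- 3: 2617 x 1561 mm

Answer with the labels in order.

3, 2, 1

Ratios: 1 = 1839 / 1193 ≈ 1.541; 2 = 1140 / 720 ≈ 1.583; 3 = 2617 / 1561 ≈ 1.676.
|Δ from 1.667|: 1 0.126; 2 0.084; 3 0.009.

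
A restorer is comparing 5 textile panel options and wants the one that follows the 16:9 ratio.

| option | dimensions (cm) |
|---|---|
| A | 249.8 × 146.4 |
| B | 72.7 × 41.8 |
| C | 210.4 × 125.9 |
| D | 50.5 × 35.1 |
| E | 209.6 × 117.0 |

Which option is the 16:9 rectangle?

Target 16:9 ≈ 1.778.
A: 1.706 (Δ0.072)  B: 1.739 (Δ0.039)  C: 1.671 (Δ0.107)  D: 1.439 (Δ0.339)  E: 1.791 (Δ0.013)

E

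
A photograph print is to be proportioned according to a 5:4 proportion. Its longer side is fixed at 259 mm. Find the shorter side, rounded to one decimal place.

5:4 = 1.25000.
Shorter side = 259 ÷ 1.25000 ≈ 207.200 → 207.2 mm.

207.2 mm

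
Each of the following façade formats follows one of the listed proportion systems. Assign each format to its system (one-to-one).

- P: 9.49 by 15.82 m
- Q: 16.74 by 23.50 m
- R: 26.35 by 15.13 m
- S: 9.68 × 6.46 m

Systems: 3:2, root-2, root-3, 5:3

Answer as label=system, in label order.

P = 15.82/9.49 ≈ 1.667 → 5:3 (1.667)
Q = 23.50/16.74 ≈ 1.404 → root-2 (1.414)
R = 26.35/15.13 ≈ 1.742 → root-3 (1.732)
S = 9.68/6.46 ≈ 1.498 → 3:2 (1.500)

P=5:3, Q=root-2, R=root-3, S=3:2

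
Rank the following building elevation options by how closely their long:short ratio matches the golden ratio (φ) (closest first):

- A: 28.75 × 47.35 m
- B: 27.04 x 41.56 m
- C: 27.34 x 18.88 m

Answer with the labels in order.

Ratios: A = 47.35 / 28.75 ≈ 1.647; B = 41.56 / 27.04 ≈ 1.537; C = 27.34 / 18.88 ≈ 1.448.
|Δ from 1.618|: A 0.029; B 0.081; C 0.170.

A, B, C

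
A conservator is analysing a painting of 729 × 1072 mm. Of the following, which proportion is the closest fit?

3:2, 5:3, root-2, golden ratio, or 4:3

Ratio = 1072 / 729 ≈ 1.471.
Distances: 3:2 1.500 (Δ 0.029); 5:3 1.667 (Δ 0.196); root-2 1.414 (Δ 0.057); golden ratio 1.618 (Δ 0.147); 4:3 1.333 (Δ 0.138).

3:2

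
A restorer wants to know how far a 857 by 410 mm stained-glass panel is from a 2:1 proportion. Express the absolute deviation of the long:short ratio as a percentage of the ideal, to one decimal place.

4.5%

Ratio = 857 / 410 ≈ 2.0902.
Ideal 2:1 = 2.0000. |2.0902 − 2.0000| / 2.0000 ≈ 4.51% → 4.5%.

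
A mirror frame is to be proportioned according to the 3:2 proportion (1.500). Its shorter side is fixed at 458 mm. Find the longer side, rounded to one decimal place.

3:2 = 1.50000.
Longer side = 458 × 1.50000 ≈ 687.000 → 687.0 mm.

687.0 mm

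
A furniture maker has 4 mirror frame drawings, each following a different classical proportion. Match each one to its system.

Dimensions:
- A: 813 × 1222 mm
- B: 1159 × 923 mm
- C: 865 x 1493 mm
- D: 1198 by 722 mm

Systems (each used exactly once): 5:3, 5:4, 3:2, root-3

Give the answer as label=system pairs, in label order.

A=3:2, B=5:4, C=root-3, D=5:3

A = 1222/813 ≈ 1.503 → 3:2 (1.500)
B = 1159/923 ≈ 1.256 → 5:4 (1.250)
C = 1493/865 ≈ 1.726 → root-3 (1.732)
D = 1198/722 ≈ 1.659 → 5:3 (1.667)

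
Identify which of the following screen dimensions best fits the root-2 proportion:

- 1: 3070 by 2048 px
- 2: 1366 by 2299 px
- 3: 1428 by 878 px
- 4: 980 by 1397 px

4

Ratios (long/short): 1 ≈ 1.499; 2 ≈ 1.683; 3 ≈ 1.626; 4 ≈ 1.426.
root-2 ≈ 1.414; option 4 is nearest (Δ 0.012).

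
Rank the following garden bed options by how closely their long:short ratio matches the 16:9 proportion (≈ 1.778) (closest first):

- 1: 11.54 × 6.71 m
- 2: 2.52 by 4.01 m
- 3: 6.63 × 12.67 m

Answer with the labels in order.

Ratios: 1 = 11.54 / 6.71 ≈ 1.720; 2 = 4.01 / 2.52 ≈ 1.591; 3 = 12.67 / 6.63 ≈ 1.911.
|Δ from 1.778|: 1 0.058; 2 0.187; 3 0.133.

1, 3, 2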